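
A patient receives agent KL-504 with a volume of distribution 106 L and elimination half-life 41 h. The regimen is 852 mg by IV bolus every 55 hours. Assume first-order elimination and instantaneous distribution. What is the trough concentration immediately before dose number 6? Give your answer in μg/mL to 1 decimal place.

5.2 μg/mL

f = (1/2)^(τ/t½) = (1/2)^(55/41) ≈ 0.3946.
C₀ = D/Vd = 852/106 ≈ 8.038 μg/mL.
Before the 6th dose, 5 doses have been given. Superposition: Cmin = C₀·(f + f² + … + f^5).
≈ 8.038 × (0.3946 + 0.1557 + 0.0614 + 0.0242 + 0.0096) ≈ 8.038 × 0.6455 ≈ 5.189 μg/mL.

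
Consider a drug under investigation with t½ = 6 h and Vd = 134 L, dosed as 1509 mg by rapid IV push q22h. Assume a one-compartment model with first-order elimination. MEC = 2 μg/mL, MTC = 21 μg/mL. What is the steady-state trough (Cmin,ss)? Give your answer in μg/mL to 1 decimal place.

τ/t½ = 22/6 ≈ 3.6667, so fraction remaining f = (1/2)^(22/6) ≈ 0.0787.
At steady state, accumulation factor R = 1/(1 − e^(−kτ)) ≈ 1.0854.
Single-dose peak C₀ = D/Vd = 1509/134 ≈ 11.261 μg/mL.
Steady-state peak Cmax,ss = C₀·R ≈ 11.261 × 1.0854 ≈ 12.223 μg/mL.
Steady-state trough Cmin,ss = Cmax,ss·f ≈ 12.223 × 0.0787 ≈ 0.962 μg/mL.
Trough 1.0 μg/mL vs MEC 2 μg/mL: subtherapeutic.

1.0 μg/mL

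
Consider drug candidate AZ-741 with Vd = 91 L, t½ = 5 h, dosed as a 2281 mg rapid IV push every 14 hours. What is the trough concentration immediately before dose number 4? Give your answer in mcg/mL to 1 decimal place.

4.2 mcg/mL

f = (1/2)^(τ/t½) = (1/2)^(14/5) ≈ 0.1436.
C₀ = D/Vd = 2281/91 ≈ 25.066 mcg/mL.
Before the 4th dose, 3 doses have been given. Superposition: Cmin = C₀·(f + f² + … + f^3).
≈ 25.066 × (0.1436 + 0.0206 + 0.0030) ≈ 25.066 × 0.1672 ≈ 4.191 mcg/mL.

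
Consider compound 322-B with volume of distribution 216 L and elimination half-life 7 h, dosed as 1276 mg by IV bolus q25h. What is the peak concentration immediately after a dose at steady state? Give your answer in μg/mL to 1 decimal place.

τ/t½ = 25/7 ≈ 3.5714, so fraction remaining f = (1/2)^(25/7) ≈ 0.0841.
At steady state, accumulation factor R = 1/(1 − e^(−kτ)) ≈ 1.0918.
Single-dose peak C₀ = D/Vd = 1276/216 ≈ 5.907 μg/mL.
Steady-state peak Cmax,ss = C₀·R ≈ 5.907 × 1.0918 ≈ 6.449 μg/mL.

6.4 μg/mL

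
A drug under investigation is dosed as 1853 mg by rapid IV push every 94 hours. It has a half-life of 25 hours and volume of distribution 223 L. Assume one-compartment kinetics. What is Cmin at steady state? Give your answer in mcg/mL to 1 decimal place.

τ/t½ = 94/25 ≈ 3.76, so fraction remaining f = (1/2)^(94/25) ≈ 0.0738.
Accumulation ratio R = 1/(1 − f) ≈ 1/0.9262 ≈ 1.0797.
Each bolus raises the concentration by D/Vd = 1853/223 ≈ 8.309 mcg/mL.
Cmax,ss = C₀/(1 − f) ≈ 8.309/0.9262 ≈ 8.971 mcg/mL.
Steady-state trough Cmin,ss = Cmax,ss·f ≈ 8.971 × 0.0738 ≈ 0.662 mcg/mL.

0.7 mcg/mL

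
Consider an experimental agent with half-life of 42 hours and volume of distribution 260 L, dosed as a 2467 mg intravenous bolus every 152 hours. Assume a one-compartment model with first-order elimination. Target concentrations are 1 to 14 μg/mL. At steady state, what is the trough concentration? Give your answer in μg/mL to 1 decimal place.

k = ln2/t½ = ln2/42 ≈ 0.016504 h⁻¹; fraction remaining f = e^(−kτ) = e^(−0.016504×152) ≈ 0.0814.
Each bolus raises the concentration by D/Vd = 2467/260 ≈ 9.488 μg/mL.
Steady-state trough Cmin,ss = C₀·f/(1−f) ≈ 9.488 × 0.0814/0.9186 ≈ 0.841 μg/mL.
Trough 0.8 μg/mL vs MEC 1 μg/mL: subtherapeutic.

0.8 μg/mL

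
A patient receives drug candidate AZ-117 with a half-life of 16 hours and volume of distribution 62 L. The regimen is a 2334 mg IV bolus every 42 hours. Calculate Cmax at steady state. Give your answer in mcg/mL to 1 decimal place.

44.9 mcg/mL

τ/t½ = 42/16 ≈ 2.625, so fraction remaining f = (1/2)^(42/16) ≈ 0.1621.
At steady state, accumulation factor R = 1/(1 − e^(−kτ)) ≈ 1.1935.
Single-dose peak C₀ = D/Vd = 2334/62 ≈ 37.645 mcg/mL.
Cmax,ss = C₀/(1 − f) ≈ 37.645/0.8379 ≈ 44.928 mcg/mL.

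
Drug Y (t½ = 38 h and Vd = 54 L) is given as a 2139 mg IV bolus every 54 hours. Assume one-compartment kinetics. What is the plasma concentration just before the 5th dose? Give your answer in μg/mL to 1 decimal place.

f = (1/2)^(τ/t½) = (1/2)^(54/38) ≈ 0.3734.
C₀ = D/Vd = 2139/54 ≈ 39.611 μg/mL.
Before the 5th dose, 4 doses have been given. Superposition: Cmin = C₀·(f + f² + … + f^4).
≈ 39.611 × (0.3734 + 0.1394 + 0.0521 + 0.0194) ≈ 39.611 × 0.5843 ≈ 23.145 μg/mL.

23.1 μg/mL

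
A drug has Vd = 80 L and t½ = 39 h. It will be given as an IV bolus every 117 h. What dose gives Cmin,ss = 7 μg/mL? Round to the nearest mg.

τ/t½ = 117/39 ≈ 3, so f = (1/2)^(117/39) ≈ 0.125000.
Cmin,ss = (D/Vd)·f/(1−f), so D = Cmin,ss·Vd·(1−f)/f.
D = 7 × 80 × (1−f)/f ≈ 7 × 80 × 7.00000 ≈ 3920.00 mg.

3920 mg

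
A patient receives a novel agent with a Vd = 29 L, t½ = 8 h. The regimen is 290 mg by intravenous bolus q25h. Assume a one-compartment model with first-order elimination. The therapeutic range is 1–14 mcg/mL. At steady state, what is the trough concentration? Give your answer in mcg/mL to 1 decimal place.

1.3 mcg/mL

Over one 25-h interval, 25/8 ≈ 3.125 half-lives elapse, leaving f ≈ 0.1146 of each dose.
Each bolus raises the concentration by D/Vd = 290/29 ≈ 10.000 mcg/mL.
Steady-state trough Cmin,ss = C₀·f/(1−f) ≈ 10.000 × 0.1146/0.8854 ≈ 1.294 mcg/mL.
Trough 1.3 mcg/mL vs MEC 1 mcg/mL: adequate.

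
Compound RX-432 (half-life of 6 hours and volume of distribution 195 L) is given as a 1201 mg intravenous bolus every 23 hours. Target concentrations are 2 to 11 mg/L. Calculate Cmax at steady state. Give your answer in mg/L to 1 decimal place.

Over one 23-h interval, 23/6 ≈ 3.8333 half-lives elapse, leaving f ≈ 0.0702 of each dose.
Accumulation ratio R = 1/(1 − f) ≈ 1/0.9298 ≈ 1.0755.
Single-dose peak C₀ = D/Vd = 1201/195 ≈ 6.159 mg/L.
Steady-state peak Cmax,ss = C₀·R ≈ 6.159 × 1.0755 ≈ 6.624 mg/L.
Peak 6.6 mg/L vs MTC 11 mg/L: below toxic threshold.

6.6 mg/L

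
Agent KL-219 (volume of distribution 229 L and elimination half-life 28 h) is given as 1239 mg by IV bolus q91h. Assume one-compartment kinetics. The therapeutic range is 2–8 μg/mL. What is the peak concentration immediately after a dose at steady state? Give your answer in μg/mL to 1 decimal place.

6.0 μg/mL

τ/t½ = 91/28 ≈ 3.25, so fraction remaining f = (1/2)^(91/28) ≈ 0.1051.
Accumulation ratio R = 1/(1 − f) ≈ 1/0.8949 ≈ 1.1174.
Single-dose peak C₀ = D/Vd = 1239/229 ≈ 5.410 μg/mL.
Cmax,ss = C₀/(1 − f) ≈ 5.410/0.8949 ≈ 6.045 μg/mL.
Peak 6.0 μg/mL vs MTC 8 μg/mL: below toxic threshold.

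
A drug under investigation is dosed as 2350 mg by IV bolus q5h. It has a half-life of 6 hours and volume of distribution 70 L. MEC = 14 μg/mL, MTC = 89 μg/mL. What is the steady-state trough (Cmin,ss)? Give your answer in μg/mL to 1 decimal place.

42.9 μg/mL

Over one 5-h interval, 5/6 ≈ 0.83333 half-lives elapse, leaving f ≈ 0.5612 of each dose.
Each bolus raises the concentration by D/Vd = 2350/70 ≈ 33.571 μg/mL.
Steady-state trough Cmin,ss = C₀·f/(1−f) ≈ 33.571 × 0.5612/0.4388 ≈ 42.935 μg/mL.
Trough 42.9 μg/mL vs MEC 14 μg/mL: adequate.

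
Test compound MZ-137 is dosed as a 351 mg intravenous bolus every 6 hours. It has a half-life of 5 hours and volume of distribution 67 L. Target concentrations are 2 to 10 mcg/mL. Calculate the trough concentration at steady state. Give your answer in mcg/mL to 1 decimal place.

4.0 mcg/mL

τ/t½ = 6/5 ≈ 1.2, so fraction remaining f = (1/2)^(6/5) ≈ 0.4353.
Single-dose peak C₀ = D/Vd = 351/67 ≈ 5.239 mcg/mL.
Steady-state trough Cmin,ss = C₀·f/(1−f) ≈ 5.239 × 0.4353/0.5647 ≈ 4.038 mcg/mL.
Trough 4.0 mcg/mL vs MEC 2 mcg/mL: adequate.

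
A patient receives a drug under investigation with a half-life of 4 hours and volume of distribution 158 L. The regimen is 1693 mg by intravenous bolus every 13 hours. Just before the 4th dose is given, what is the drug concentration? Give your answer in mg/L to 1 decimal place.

1.3 mg/L

f = (1/2)^(τ/t½) = (1/2)^(13/4) ≈ 0.1051.
C₀ = D/Vd = 1693/158 ≈ 10.715 mg/L.
Before the 4th dose, 3 doses have been given. Superposition: Cmin = C₀·(f + f² + … + f^3).
≈ 10.715 × (0.1051 + 0.0110 + 0.0012) ≈ 10.715 × 0.1173 ≈ 1.257 mg/L.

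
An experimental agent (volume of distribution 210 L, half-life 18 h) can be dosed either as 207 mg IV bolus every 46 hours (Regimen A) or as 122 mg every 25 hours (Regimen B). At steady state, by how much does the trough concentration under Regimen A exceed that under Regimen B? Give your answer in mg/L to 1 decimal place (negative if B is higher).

Regimen A: f = (1/2)^(46/18) ≈ 0.1701; Cmin,ss = (207/210)·f/(1−f) ≈ 0.202 mg/L.
Regimen B: f = (1/2)^(25/18) ≈ 0.3819; Cmin,ss = (122/210)·f/(1−f) ≈ 0.359 mg/L.
Difference ≈ 0.202 − 0.359 ≈ -0.157 mg/L.

-0.2 mg/L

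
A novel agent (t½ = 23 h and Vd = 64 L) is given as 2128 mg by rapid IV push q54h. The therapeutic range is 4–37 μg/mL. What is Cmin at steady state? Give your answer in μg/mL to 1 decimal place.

τ/t½ = 54/23 ≈ 2.3478, so fraction remaining f = (1/2)^(54/23) ≈ 0.1964.
Each bolus raises the concentration by D/Vd = 2128/64 ≈ 33.250 μg/mL.
Steady-state trough Cmin,ss = C₀·f/(1−f) ≈ 33.250 × 0.1964/0.8036 ≈ 8.126 μg/mL.
Trough 8.1 μg/mL vs MEC 4 μg/mL: adequate.

8.1 μg/mL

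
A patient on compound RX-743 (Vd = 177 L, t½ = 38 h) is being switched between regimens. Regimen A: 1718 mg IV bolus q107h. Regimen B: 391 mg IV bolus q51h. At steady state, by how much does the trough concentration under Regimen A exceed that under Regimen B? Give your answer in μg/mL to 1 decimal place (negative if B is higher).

Regimen A: f = (1/2)^(107/38) ≈ 0.1420; Cmin,ss = (1718/177)·f/(1−f) ≈ 1.606 μg/mL.
Regimen B: f = (1/2)^(51/38) ≈ 0.3944; Cmin,ss = (391/177)·f/(1−f) ≈ 1.439 μg/mL.
Difference ≈ 1.606 − 1.439 ≈ 0.167 μg/mL.

0.2 μg/mL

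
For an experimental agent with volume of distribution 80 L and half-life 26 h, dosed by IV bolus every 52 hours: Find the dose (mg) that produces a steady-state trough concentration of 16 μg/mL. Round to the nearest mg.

τ/t½ = 52/26 ≈ 2, so f = (1/2)^(52/26) ≈ 0.250000.
Cmin,ss = (D/Vd)·f/(1−f), so D = Cmin,ss·Vd·(1−f)/f.
D = 16 × 80 × (1−f)/f ≈ 16 × 80 × 3.00000 ≈ 3840.00 mg.

3840 mg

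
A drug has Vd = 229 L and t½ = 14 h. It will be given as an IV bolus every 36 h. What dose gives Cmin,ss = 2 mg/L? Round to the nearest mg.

2264 mg

τ/t½ = 36/14 ≈ 2.5714, so f = (1/2)^(36/14) ≈ 0.168238.
Cmin,ss = (D/Vd)·f/(1−f), so D = Cmin,ss·Vd·(1−f)/f.
D = 2 × 229 × (1−f)/f ≈ 2 × 229 × 4.94396 ≈ 2264.33 mg.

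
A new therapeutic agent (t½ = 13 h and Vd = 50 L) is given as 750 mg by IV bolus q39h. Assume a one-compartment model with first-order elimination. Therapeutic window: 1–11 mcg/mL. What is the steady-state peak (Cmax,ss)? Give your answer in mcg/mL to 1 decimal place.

17.1 mcg/mL

The dosing interval is 3 half-lives, so f = 2^(−3) = 0.125.
Accumulation ratio R = 1/(1 − f) = 1/0.875 = 8/7.
Single-dose peak C₀ = D/Vd = 750/50 = 15 mcg/mL.
Steady-state peak Cmax,ss = C₀·R = 15 × 8/7 ≈ 17.143 mcg/mL.
Peak 17.1 mcg/mL vs MTC 11 mcg/mL: exceeds toxic threshold.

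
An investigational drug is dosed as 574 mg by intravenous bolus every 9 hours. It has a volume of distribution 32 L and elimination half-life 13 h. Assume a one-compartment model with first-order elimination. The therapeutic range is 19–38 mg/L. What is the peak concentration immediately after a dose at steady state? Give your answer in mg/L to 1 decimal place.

47.1 mg/L

τ/t½ = 9/13 ≈ 0.69231, so fraction remaining f = (1/2)^(9/13) ≈ 0.6189.
Accumulation ratio R = 1/(1 − f) ≈ 1/0.3811 ≈ 2.6240.
Each bolus raises the concentration by D/Vd = 574/32 ≈ 17.938 mg/L.
Cmax,ss = C₀/(1 − f) ≈ 17.938/0.3811 ≈ 47.069 mg/L.
Peak 47.1 mg/L vs MTC 38 mg/L: exceeds toxic threshold.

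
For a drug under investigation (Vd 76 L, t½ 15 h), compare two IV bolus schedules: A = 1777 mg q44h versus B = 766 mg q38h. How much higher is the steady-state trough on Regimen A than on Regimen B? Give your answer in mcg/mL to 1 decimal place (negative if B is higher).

Regimen A: f = (1/2)^(44/15) ≈ 0.1309; Cmin,ss = (1777/76)·f/(1−f) ≈ 3.522 mcg/mL.
Regimen B: f = (1/2)^(38/15) ≈ 0.1727; Cmin,ss = (766/76)·f/(1−f) ≈ 2.104 mcg/mL.
Difference ≈ 3.522 − 2.104 ≈ 1.418 mcg/mL.

1.4 mcg/mL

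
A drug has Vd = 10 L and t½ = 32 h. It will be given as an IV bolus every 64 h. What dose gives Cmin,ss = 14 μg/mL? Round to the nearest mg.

420 mg

τ/t½ = 64/32 ≈ 2, so f = (1/2)^(64/32) ≈ 0.250000.
Cmin,ss = (D/Vd)·f/(1−f), so D = Cmin,ss·Vd·(1−f)/f.
D = 14 × 10 × (1−f)/f ≈ 14 × 10 × 3.00000 ≈ 420.00 mg.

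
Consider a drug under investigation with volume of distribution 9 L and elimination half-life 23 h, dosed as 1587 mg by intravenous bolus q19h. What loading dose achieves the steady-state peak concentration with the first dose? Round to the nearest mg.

3640 mg

f = (1/2)^(19/23) ≈ 0.564057; accumulation ratio R = 1/(1−f) ≈ 2.29388.
Loading dose to hit Cmax,ss on first dose: D_load = D_maint·R ≈ 1587 × 2.29388 ≈ 3640.39 mg.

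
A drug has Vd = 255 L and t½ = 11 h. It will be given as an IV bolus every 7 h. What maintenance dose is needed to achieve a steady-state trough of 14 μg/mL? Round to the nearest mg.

τ/t½ = 7/11 ≈ 0.63636, so f = (1/2)^(7/11) ≈ 0.643332.
Cmin,ss = (D/Vd)·f/(1−f), so D = Cmin,ss·Vd·(1−f)/f.
D = 14 × 255 × (1−f)/f ≈ 14 × 255 × 0.55441 ≈ 1979.24 mg.

1979 mg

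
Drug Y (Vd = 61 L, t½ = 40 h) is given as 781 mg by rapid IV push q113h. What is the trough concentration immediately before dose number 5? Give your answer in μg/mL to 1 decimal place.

f = (1/2)^(τ/t½) = (1/2)^(113/40) ≈ 0.1411.
C₀ = D/Vd = 781/61 ≈ 12.803 μg/mL.
Before the 5th dose, 4 doses have been given. Superposition: Cmin = C₀·(f + f² + … + f^4).
≈ 12.803 × (0.1411 + 0.0199 + 0.0028 + 0.0004) ≈ 12.803 × 0.1642 ≈ 2.102 μg/mL.

2.1 μg/mL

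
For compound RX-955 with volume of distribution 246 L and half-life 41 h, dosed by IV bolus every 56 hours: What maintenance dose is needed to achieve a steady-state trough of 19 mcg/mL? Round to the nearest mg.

7372 mg

τ/t½ = 56/41 ≈ 1.3659, so f = (1/2)^(56/41) ≈ 0.388005.
Cmin,ss = (D/Vd)·f/(1−f), so D = Cmin,ss·Vd·(1−f)/f.
D = 19 × 246 × (1−f)/f ≈ 19 × 246 × 1.57729 ≈ 7372.25 mg.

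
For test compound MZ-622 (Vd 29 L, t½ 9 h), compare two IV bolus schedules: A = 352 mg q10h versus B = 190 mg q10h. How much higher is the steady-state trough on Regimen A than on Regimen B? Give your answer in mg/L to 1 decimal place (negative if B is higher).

4.8 mg/L

Regimen A: f = (1/2)^(10/9) ≈ 0.4629; Cmin,ss = (352/29)·f/(1−f) ≈ 10.461 mg/L.
Regimen B: f = (1/2)^(10/9) ≈ 0.4629; Cmin,ss = (190/29)·f/(1−f) ≈ 5.647 mg/L.
Difference ≈ 10.461 − 5.647 ≈ 4.814 mg/L.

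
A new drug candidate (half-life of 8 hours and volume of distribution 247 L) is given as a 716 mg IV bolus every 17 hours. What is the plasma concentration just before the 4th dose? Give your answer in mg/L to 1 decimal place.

0.9 mg/L

f = (1/2)^(τ/t½) = (1/2)^(17/8) ≈ 0.2293.
C₀ = D/Vd = 716/247 ≈ 2.899 mg/L.
Before the 4th dose, 3 doses have been given. Superposition: Cmin = C₀·(f + f² + … + f^3).
≈ 2.899 × (0.2293 + 0.0526 + 0.0121) ≈ 2.899 × 0.2940 ≈ 0.852 mg/L.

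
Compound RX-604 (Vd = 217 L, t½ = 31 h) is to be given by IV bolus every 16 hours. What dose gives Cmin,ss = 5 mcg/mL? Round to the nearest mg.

τ/t½ = 16/31 ≈ 0.51613, so f = (1/2)^(16/31) ≈ 0.699245.
Cmin,ss = (D/Vd)·f/(1−f), so D = Cmin,ss·Vd·(1−f)/f.
D = 5 × 217 × (1−f)/f ≈ 5 × 217 × 0.43011 ≈ 466.67 mg.

467 mg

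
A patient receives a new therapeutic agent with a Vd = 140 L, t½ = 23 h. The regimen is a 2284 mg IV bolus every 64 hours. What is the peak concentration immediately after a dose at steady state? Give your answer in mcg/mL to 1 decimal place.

19.1 mcg/mL

k = ln2/t½ = ln2/23 ≈ 0.030137 h⁻¹; fraction remaining f = e^(−kτ) = e^(−0.030137×64) ≈ 0.1453.
Accumulation ratio R = 1/(1 − f) ≈ 1/0.8547 ≈ 1.1700.
Each bolus raises the concentration by D/Vd = 2284/140 ≈ 16.314 mcg/mL.
Steady-state peak Cmax,ss = C₀·R ≈ 16.314 × 1.1700 ≈ 19.087 mcg/mL.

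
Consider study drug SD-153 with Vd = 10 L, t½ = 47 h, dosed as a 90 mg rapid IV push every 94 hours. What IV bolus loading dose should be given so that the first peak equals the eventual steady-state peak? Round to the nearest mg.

f = (1/2)^(94/47) ≈ 0.250000; accumulation ratio R = 1/(1−f) ≈ 1.33333.
Loading dose to hit Cmax,ss on first dose: D_load = D_maint·R ≈ 90 × 1.33333 ≈ 120.00 mg.

120 mg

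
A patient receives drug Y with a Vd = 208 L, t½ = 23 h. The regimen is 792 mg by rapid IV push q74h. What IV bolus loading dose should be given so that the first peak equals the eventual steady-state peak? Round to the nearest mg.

f = (1/2)^(74/23) ≈ 0.107515; accumulation ratio R = 1/(1−f) ≈ 1.12047.
Loading dose to hit Cmax,ss on first dose: D_load = D_maint·R ≈ 792 × 1.12047 ≈ 887.41 mg.

887 mg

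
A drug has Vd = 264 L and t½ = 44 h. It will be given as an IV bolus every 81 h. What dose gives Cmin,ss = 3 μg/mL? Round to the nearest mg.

2045 mg

τ/t½ = 81/44 ≈ 1.8409, so f = (1/2)^(81/44) ≈ 0.279146.
Cmin,ss = (D/Vd)·f/(1−f), so D = Cmin,ss·Vd·(1−f)/f.
D = 3 × 264 × (1−f)/f ≈ 3 × 264 × 2.58235 ≈ 2045.22 mg.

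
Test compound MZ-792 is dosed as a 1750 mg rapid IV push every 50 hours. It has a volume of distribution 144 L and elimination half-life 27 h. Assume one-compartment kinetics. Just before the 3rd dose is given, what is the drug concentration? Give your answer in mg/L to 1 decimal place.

4.3 mg/L

f = (1/2)^(τ/t½) = (1/2)^(50/27) ≈ 0.2770.
C₀ = D/Vd = 1750/144 ≈ 12.153 mg/L.
Before the 3rd dose, 2 doses have been given. Superposition: Cmin = C₀·(f + f²).
≈ 12.153 × (0.2770 + 0.0767) ≈ 12.153 × 0.3537 ≈ 4.299 mg/L.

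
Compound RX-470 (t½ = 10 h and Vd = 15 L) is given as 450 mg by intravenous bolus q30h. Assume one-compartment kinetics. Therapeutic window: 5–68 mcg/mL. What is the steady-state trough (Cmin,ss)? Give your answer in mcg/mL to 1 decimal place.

4.3 mcg/mL

τ = 30 h = 3 half-lives, so f = (1/2)^3 = 0.125.
At steady state, R = 1/(1 − 0.125) = 8/7.
Single-dose peak C₀ = D/Vd = 450/15 = 30 mcg/mL.
Steady-state peak Cmax,ss = C₀·R = 30 × 8/7 ≈ 34.286 mcg/mL.
Steady-state trough Cmin,ss = Cmax,ss·f ≈ 34.286 × 0.125 ≈ 4.286 mcg/mL.
Trough 4.3 mcg/mL vs MEC 5 mcg/mL: subtherapeutic.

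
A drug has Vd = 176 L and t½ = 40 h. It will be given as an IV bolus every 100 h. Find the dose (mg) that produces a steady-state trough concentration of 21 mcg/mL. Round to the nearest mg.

τ/t½ = 100/40 ≈ 2.5, so f = (1/2)^(100/40) ≈ 0.176777.
Cmin,ss = (D/Vd)·f/(1−f), so D = Cmin,ss·Vd·(1−f)/f.
D = 21 × 176 × (1−f)/f ≈ 21 × 176 × 4.65684 ≈ 17211.68 mg.

17212 mg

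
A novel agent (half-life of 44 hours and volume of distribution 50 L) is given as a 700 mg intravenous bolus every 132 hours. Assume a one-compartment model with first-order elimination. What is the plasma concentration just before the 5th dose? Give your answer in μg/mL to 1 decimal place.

2.0 μg/mL

f = (1/2)^(τ/t½) = (1/2)^(132/44) ≈ 0.1250.
C₀ = D/Vd = 700/50 ≈ 14.000 μg/mL.
Before the 5th dose, 4 doses have been given. Superposition: Cmin = C₀·(f + f² + … + f^4).
≈ 14.000 × (0.1250 + 0.0156 + 0.0020 + 0.0002) ≈ 14.000 × 0.1428 ≈ 1.999 μg/mL.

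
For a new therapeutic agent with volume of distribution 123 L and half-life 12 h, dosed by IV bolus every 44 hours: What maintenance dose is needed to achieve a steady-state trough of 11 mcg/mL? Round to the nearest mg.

τ/t½ = 44/12 ≈ 3.6667, so f = (1/2)^(44/12) ≈ 0.078745.
Cmin,ss = (D/Vd)·f/(1−f), so D = Cmin,ss·Vd·(1−f)/f.
D = 11 × 123 × (1−f)/f ≈ 11 × 123 × 11.69922 ≈ 15829.04 mg.

15829 mg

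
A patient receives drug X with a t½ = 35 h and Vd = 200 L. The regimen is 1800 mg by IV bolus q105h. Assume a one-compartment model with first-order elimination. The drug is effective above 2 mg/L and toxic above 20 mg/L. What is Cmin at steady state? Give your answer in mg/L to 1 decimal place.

The dosing interval is 3 half-lives, so f = 2^(−3) = 0.125.
At steady state, R = 1/(1 − 0.125) = 8/7.
Single-dose peak C₀ = D/Vd = 1800/200 = 9 mg/L.
Steady-state peak Cmax,ss = C₀·R = 9 × 8/7 ≈ 10.286 mg/L.
Steady-state trough Cmin,ss = Cmax,ss·f ≈ 10.286 × 0.125 ≈ 1.286 mg/L.
Trough 1.3 mg/L vs MEC 2 mg/L: subtherapeutic.

1.3 mg/L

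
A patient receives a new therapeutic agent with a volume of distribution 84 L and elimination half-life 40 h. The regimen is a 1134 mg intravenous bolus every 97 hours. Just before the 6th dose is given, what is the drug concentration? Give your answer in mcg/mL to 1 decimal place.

3.1 mcg/mL

f = (1/2)^(τ/t½) = (1/2)^(97/40) ≈ 0.1862.
C₀ = D/Vd = 1134/84 ≈ 13.500 mcg/mL.
Before the 6th dose, 5 doses have been given. Superposition: Cmin = C₀·(f + f² + … + f^5).
≈ 13.500 × (0.1862 + 0.0347 + 0.0065 + 0.0012 + 0.0002) ≈ 13.500 × 0.2288 ≈ 3.089 mcg/mL.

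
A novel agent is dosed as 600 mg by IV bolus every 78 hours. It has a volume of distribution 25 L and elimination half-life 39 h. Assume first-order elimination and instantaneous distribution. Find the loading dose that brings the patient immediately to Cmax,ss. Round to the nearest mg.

f = (1/2)^(78/39) ≈ 0.250000; accumulation ratio R = 1/(1−f) ≈ 1.33333.
Loading dose to hit Cmax,ss on first dose: D_load = D_maint·R ≈ 600 × 1.33333 ≈ 800.00 mg.

800 mg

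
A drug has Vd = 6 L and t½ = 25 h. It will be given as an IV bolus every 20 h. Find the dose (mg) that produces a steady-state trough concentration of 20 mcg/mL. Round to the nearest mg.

89 mg

τ/t½ = 20/25 ≈ 0.8, so f = (1/2)^(20/25) ≈ 0.574349.
Cmin,ss = (D/Vd)·f/(1−f), so D = Cmin,ss·Vd·(1−f)/f.
D = 20 × 6 × (1−f)/f ≈ 20 × 6 × 0.74110 ≈ 88.93 mg.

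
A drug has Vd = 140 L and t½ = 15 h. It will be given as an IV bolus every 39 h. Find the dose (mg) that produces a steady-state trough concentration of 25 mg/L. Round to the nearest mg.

17720 mg

τ/t½ = 39/15 ≈ 2.6, so f = (1/2)^(39/15) ≈ 0.164938.
Cmin,ss = (D/Vd)·f/(1−f), so D = Cmin,ss·Vd·(1−f)/f.
D = 25 × 140 × (1−f)/f ≈ 25 × 140 × 5.06288 ≈ 17720.08 mg.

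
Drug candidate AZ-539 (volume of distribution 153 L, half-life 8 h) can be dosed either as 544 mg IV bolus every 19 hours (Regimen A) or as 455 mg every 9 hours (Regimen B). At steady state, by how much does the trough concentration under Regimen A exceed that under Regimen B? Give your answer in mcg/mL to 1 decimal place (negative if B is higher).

-1.7 mcg/mL

Regimen A: f = (1/2)^(19/8) ≈ 0.1928; Cmin,ss = (544/153)·f/(1−f) ≈ 0.849 mcg/mL.
Regimen B: f = (1/2)^(9/8) ≈ 0.4585; Cmin,ss = (455/153)·f/(1−f) ≈ 2.518 mcg/mL.
Difference ≈ 0.849 − 2.518 ≈ -1.669 mcg/mL.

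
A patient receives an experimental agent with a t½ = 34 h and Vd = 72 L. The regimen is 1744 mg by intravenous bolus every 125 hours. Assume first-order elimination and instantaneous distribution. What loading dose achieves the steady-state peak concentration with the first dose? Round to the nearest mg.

f = (1/2)^(125/34) ≈ 0.078212; accumulation ratio R = 1/(1−f) ≈ 1.08485.
Loading dose to hit Cmax,ss on first dose: D_load = D_maint·R ≈ 1744 × 1.08485 ≈ 1891.98 mg.

1892 mg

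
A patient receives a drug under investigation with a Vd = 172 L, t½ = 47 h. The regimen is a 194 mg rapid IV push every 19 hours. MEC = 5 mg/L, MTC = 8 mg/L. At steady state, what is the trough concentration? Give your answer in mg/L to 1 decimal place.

3.5 mg/L

k = ln2/t½ = ln2/47 ≈ 0.014748 h⁻¹; fraction remaining f = e^(−kτ) = e^(−0.014748×19) ≈ 0.7556.
Each bolus raises the concentration by D/Vd = 194/172 ≈ 1.128 mg/L.
Steady-state trough Cmin,ss = C₀·f/(1−f) ≈ 1.128 × 0.7556/0.2444 ≈ 3.487 mg/L.
Trough 3.5 mg/L vs MEC 5 mg/L: subtherapeutic.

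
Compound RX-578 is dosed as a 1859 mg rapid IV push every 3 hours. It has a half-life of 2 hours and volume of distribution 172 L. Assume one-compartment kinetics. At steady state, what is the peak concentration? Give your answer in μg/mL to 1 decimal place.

16.7 μg/mL

Over one 3-h interval, 3/2 ≈ 1.5 half-lives elapse, leaving f ≈ 0.3536 of each dose.
Accumulation ratio R = 1/(1 − f) ≈ 1/0.6464 ≈ 1.5470.
Each bolus raises the concentration by D/Vd = 1859/172 ≈ 10.808 μg/mL.
Cmax,ss = C₀/(1 − f) ≈ 10.808/0.6464 ≈ 16.720 μg/mL.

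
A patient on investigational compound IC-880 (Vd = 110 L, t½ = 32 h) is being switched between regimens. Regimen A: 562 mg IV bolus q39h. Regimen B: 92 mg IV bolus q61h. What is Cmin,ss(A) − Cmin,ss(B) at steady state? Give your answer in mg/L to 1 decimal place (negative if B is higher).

Regimen A: f = (1/2)^(39/32) ≈ 0.4297; Cmin,ss = (562/110)·f/(1−f) ≈ 3.850 mg/L.
Regimen B: f = (1/2)^(61/32) ≈ 0.2668; Cmin,ss = (92/110)·f/(1−f) ≈ 0.304 mg/L.
Difference ≈ 3.850 − 0.304 ≈ 3.546 mg/L.

3.5 mg/L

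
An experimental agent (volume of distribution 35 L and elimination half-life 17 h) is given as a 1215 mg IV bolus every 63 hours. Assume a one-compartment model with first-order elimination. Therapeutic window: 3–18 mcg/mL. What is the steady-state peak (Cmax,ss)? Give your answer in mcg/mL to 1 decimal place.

τ/t½ = 63/17 ≈ 3.7059, so fraction remaining f = (1/2)^(63/17) ≈ 0.0766.
At steady state, accumulation factor R = 1/(1 − e^(−kτ)) ≈ 1.0830.
Single-dose peak C₀ = D/Vd = 1215/35 ≈ 34.714 mcg/mL.
Steady-state peak Cmax,ss = C₀·R ≈ 34.714 × 1.0830 ≈ 37.595 mcg/mL.
Peak 37.6 mcg/mL vs MTC 18 mcg/mL: exceeds toxic threshold.

37.6 mcg/mL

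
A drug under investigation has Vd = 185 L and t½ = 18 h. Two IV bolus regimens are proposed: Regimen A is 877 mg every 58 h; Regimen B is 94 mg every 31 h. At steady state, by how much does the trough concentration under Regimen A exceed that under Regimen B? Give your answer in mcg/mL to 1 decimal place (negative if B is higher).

Regimen A: f = (1/2)^(58/18) ≈ 0.1072; Cmin,ss = (877/185)·f/(1−f) ≈ 0.569 mcg/mL.
Regimen B: f = (1/2)^(31/18) ≈ 0.3031; Cmin,ss = (94/185)·f/(1−f) ≈ 0.221 mcg/mL.
Difference ≈ 0.569 − 0.221 ≈ 0.348 mcg/mL.

0.3 mcg/mL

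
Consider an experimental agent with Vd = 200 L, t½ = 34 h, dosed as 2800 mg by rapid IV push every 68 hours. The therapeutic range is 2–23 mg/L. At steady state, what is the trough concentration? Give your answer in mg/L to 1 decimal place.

The dosing interval is 2 half-lives, so f = 2^(−2) = 0.25.
At steady state, R = 1/(1 − 0.25) = 4/3.
Single-dose peak C₀ = D/Vd = 2800/200 = 14 mg/L.
Steady-state peak Cmax,ss = C₀·R = 14 × 4/3 ≈ 18.667 mg/L.
Steady-state trough Cmin,ss = Cmax,ss·f ≈ 18.667 × 0.25 ≈ 4.667 mg/L.
Trough 4.7 mg/L vs MEC 2 mg/L: adequate.

4.7 mg/L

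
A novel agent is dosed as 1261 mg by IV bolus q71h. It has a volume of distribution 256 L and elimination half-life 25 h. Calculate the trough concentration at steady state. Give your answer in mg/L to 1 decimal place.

0.8 mg/L

τ/t½ = 71/25 ≈ 2.84, so fraction remaining f = (1/2)^(71/25) ≈ 0.1397.
At steady state, accumulation factor R = 1/(1 − e^(−kτ)) ≈ 1.1624.
Single-dose peak C₀ = D/Vd = 1261/256 ≈ 4.926 mg/L.
Steady-state peak Cmax,ss = C₀·R ≈ 4.926 × 1.1624 ≈ 5.726 mg/L.
One interval later, Cmin,ss = Cmax,ss·e^(−kτ) ≈ 5.726 × 0.1397 ≈ 0.800 mg/L.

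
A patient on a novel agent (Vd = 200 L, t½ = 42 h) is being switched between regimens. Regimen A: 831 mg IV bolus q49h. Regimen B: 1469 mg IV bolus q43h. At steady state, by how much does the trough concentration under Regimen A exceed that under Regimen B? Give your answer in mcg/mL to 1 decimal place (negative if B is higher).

-3.8 mcg/mL

Regimen A: f = (1/2)^(49/42) ≈ 0.4454; Cmin,ss = (831/200)·f/(1−f) ≈ 3.337 mcg/mL.
Regimen B: f = (1/2)^(43/42) ≈ 0.4918; Cmin,ss = (1469/200)·f/(1−f) ≈ 7.108 mcg/mL.
Difference ≈ 3.337 − 7.108 ≈ -3.771 mcg/mL.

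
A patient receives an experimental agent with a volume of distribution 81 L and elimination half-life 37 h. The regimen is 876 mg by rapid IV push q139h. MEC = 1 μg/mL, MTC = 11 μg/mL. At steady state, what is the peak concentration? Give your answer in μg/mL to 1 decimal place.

τ/t½ = 139/37 ≈ 3.7568, so fraction remaining f = (1/2)^(139/37) ≈ 0.0740.
Accumulation ratio R = 1/(1 − f) ≈ 1/0.9260 ≈ 1.0799.
Single-dose peak C₀ = D/Vd = 876/81 ≈ 10.815 μg/mL.
Steady-state peak Cmax,ss = C₀·R ≈ 10.815 × 1.0799 ≈ 11.679 μg/mL.
Peak 11.7 μg/mL vs MTC 11 μg/mL: exceeds toxic threshold.

11.7 μg/mL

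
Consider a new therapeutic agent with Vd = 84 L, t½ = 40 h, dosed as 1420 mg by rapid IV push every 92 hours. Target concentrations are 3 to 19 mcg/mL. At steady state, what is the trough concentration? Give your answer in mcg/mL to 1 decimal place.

τ/t½ = 92/40 ≈ 2.3, so fraction remaining f = (1/2)^(92/40) ≈ 0.2031.
Accumulation ratio R = 1/(1 − f) ≈ 1/0.7969 ≈ 1.2549.
Single-dose peak C₀ = D/Vd = 1420/84 ≈ 16.905 mcg/mL.
Steady-state peak Cmax,ss = C₀·R ≈ 16.905 × 1.2549 ≈ 21.214 mcg/mL.
Steady-state trough Cmin,ss = Cmax,ss·f ≈ 21.214 × 0.2031 ≈ 4.309 mcg/mL.
Trough 4.3 mcg/mL vs MEC 3 mcg/mL: adequate.

4.3 mcg/mL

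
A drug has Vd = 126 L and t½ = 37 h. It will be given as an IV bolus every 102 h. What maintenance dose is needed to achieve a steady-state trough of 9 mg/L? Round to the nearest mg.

τ/t½ = 102/37 ≈ 2.7568, so f = (1/2)^(102/37) ≈ 0.147956.
Cmin,ss = (D/Vd)·f/(1−f), so D = Cmin,ss·Vd·(1−f)/f.
D = 9 × 126 × (1−f)/f ≈ 9 × 126 × 5.75877 ≈ 6530.45 mg.

6530 mg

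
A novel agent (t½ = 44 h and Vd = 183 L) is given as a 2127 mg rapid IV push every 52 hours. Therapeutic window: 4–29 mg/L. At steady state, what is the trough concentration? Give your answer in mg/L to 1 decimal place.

Over one 52-h interval, 52/44 ≈ 1.1818 half-lives elapse, leaving f ≈ 0.4408 of each dose.
Accumulation ratio R = 1/(1 − f) ≈ 1/0.5592 ≈ 1.7883.
Each bolus raises the concentration by D/Vd = 2127/183 ≈ 11.623 mg/L.
Cmax,ss = C₀/(1 − f) ≈ 11.623/0.5592 ≈ 20.785 mg/L.
Steady-state trough Cmin,ss = Cmax,ss·f ≈ 20.785 × 0.4408 ≈ 9.162 mg/L.
Trough 9.2 mg/L vs MEC 4 mg/L: adequate.

9.2 mg/L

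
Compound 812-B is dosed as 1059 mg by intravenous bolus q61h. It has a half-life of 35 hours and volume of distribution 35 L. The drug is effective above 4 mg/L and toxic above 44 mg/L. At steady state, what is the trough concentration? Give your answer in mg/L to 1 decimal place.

k = ln2/t½ = ln2/35 ≈ 0.019804 h⁻¹; fraction remaining f = e^(−kτ) = e^(−0.019804×61) ≈ 0.2988.
At steady state, accumulation factor R = 1/(1 − e^(−kτ)) ≈ 1.4261.
Single-dose peak C₀ = D/Vd = 1059/35 ≈ 30.257 mg/L.
Cmax,ss = C₀/(1 − f) ≈ 30.257/0.7012 ≈ 43.150 mg/L.
One interval later, Cmin,ss = Cmax,ss·e^(−kτ) ≈ 43.150 × 0.2988 ≈ 12.893 mg/L.
Trough 12.9 mg/L vs MEC 4 mg/L: adequate.

12.9 mg/L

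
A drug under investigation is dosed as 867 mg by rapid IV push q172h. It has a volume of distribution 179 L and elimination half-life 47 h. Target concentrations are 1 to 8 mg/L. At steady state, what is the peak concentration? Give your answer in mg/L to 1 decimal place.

5.3 mg/L

τ/t½ = 172/47 ≈ 3.6596, so fraction remaining f = (1/2)^(172/47) ≈ 0.0791.
At steady state, accumulation factor R = 1/(1 − e^(−kτ)) ≈ 1.0859.
Each bolus raises the concentration by D/Vd = 867/179 ≈ 4.844 mg/L.
Steady-state peak Cmax,ss = C₀·R ≈ 4.844 × 1.0859 ≈ 5.260 mg/L.
Peak 5.3 mg/L vs MTC 8 mg/L: below toxic threshold.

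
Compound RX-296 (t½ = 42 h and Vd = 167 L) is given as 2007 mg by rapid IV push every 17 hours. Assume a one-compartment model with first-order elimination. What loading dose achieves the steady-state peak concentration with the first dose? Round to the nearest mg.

8204 mg

f = (1/2)^(17/42) ≈ 0.755361; accumulation ratio R = 1/(1−f) ≈ 4.08766.
Loading dose to hit Cmax,ss on first dose: D_load = D_maint·R ≈ 2007 × 4.08766 ≈ 8203.93 mg.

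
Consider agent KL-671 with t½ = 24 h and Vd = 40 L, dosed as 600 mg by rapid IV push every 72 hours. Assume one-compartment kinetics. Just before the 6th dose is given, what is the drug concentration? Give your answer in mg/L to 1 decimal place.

2.1 mg/L

f = (1/2)^(τ/t½) = (1/2)^(72/24) ≈ 0.1250.
C₀ = D/Vd = 600/40 ≈ 15.000 mg/L.
Before the 6th dose, 5 doses have been given. Superposition: Cmin = C₀·(f + f² + … + f^5).
≈ 15.000 × (0.1250 + 0.0156 + 0.0020 + 0.0002 + 0.0000) ≈ 15.000 × 0.1428 ≈ 2.142 mg/L.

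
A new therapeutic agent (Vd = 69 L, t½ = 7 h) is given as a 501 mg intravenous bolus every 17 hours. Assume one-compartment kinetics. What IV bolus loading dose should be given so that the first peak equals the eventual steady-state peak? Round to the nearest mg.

f = (1/2)^(17/7) ≈ 0.185749; accumulation ratio R = 1/(1−f) ≈ 1.22812.
Loading dose to hit Cmax,ss on first dose: D_load = D_maint·R ≈ 501 × 1.22812 ≈ 615.29 mg.

615 mg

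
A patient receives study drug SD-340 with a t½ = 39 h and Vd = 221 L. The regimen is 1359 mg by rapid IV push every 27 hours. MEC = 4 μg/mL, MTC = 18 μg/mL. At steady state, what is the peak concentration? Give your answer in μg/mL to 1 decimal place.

Over one 27-h interval, 27/39 ≈ 0.69231 half-lives elapse, leaving f ≈ 0.6189 of each dose.
At steady state, accumulation factor R = 1/(1 − e^(−kτ)) ≈ 2.6240.
Each bolus raises the concentration by D/Vd = 1359/221 ≈ 6.149 μg/mL.
Cmax,ss = C₀/(1 − f) ≈ 6.149/0.3811 ≈ 16.135 μg/mL.
Peak 16.1 μg/mL vs MTC 18 μg/mL: below toxic threshold.

16.1 μg/mL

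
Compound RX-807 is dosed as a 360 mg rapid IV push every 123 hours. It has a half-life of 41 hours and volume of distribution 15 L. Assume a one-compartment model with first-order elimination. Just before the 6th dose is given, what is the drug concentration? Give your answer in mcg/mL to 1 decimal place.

3.4 mcg/mL

f = (1/2)^(τ/t½) = (1/2)^(123/41) ≈ 0.1250.
C₀ = D/Vd = 360/15 ≈ 24.000 mcg/mL.
Before the 6th dose, 5 doses have been given. Superposition: Cmin = C₀·(f + f² + … + f^5).
≈ 24.000 × (0.1250 + 0.0156 + 0.0020 + 0.0002 + 0.0000) ≈ 24.000 × 0.1428 ≈ 3.427 mcg/mL.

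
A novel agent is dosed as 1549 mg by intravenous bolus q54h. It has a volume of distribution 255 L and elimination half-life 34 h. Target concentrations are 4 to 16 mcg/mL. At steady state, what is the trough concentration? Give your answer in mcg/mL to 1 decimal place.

3.0 mcg/mL

τ/t½ = 54/34 ≈ 1.5882, so fraction remaining f = (1/2)^(54/34) ≈ 0.3326.
Each bolus raises the concentration by D/Vd = 1549/255 ≈ 6.075 mcg/mL.
Steady-state trough Cmin,ss = C₀·f/(1−f) ≈ 6.075 × 0.3326/0.6674 ≈ 3.027 mcg/mL.
Trough 3.0 mcg/mL vs MEC 4 mcg/mL: subtherapeutic.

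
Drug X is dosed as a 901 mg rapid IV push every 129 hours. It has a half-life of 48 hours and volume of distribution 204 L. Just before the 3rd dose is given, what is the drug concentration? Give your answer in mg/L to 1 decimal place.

f = (1/2)^(τ/t½) = (1/2)^(129/48) ≈ 0.1552.
C₀ = D/Vd = 901/204 ≈ 4.417 mg/L.
Before the 3rd dose, 2 doses have been given. Superposition: Cmin = C₀·(f + f²).
≈ 4.417 × (0.1552 + 0.0241) ≈ 4.417 × 0.1793 ≈ 0.792 mg/L.

0.8 mg/L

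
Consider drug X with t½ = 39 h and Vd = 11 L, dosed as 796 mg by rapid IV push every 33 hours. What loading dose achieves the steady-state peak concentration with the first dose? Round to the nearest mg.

f = (1/2)^(33/39) ≈ 0.556266; accumulation ratio R = 1/(1−f) ≈ 2.25360.
Loading dose to hit Cmax,ss on first dose: D_load = D_maint·R ≈ 796 × 2.25360 ≈ 1793.87 mg.

1794 mg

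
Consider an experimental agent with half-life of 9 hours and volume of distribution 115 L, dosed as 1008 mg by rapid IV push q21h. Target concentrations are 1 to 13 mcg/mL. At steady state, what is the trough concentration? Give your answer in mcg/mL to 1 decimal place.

k = ln2/t½ = ln2/9 ≈ 0.077016 h⁻¹; fraction remaining f = e^(−kτ) = e^(−0.077016×21) ≈ 0.1984.
At steady state, accumulation factor R = 1/(1 − e^(−kτ)) ≈ 1.2475.
Single-dose peak C₀ = D/Vd = 1008/115 ≈ 8.765 mcg/mL.
Steady-state peak Cmax,ss = C₀·R ≈ 8.765 × 1.2475 ≈ 10.934 mcg/mL.
One interval later, Cmin,ss = Cmax,ss·e^(−kτ) ≈ 10.934 × 0.1984 ≈ 2.169 mcg/mL.
Trough 2.2 mcg/mL vs MEC 1 mcg/mL: adequate.

2.2 mcg/mL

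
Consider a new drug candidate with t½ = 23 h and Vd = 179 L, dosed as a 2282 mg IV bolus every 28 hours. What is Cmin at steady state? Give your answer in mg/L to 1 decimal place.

k = ln2/t½ = ln2/23 ≈ 0.030137 h⁻¹; fraction remaining f = e^(−kτ) = e^(−0.030137×28) ≈ 0.4301.
Single-dose peak C₀ = D/Vd = 2282/179 ≈ 12.749 mg/L.
Steady-state trough Cmin,ss = C₀·f/(1−f) ≈ 12.749 × 0.4301/0.5699 ≈ 9.622 mg/L.

9.6 mg/L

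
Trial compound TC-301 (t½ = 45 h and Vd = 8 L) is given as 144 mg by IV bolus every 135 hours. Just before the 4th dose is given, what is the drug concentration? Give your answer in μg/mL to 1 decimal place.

f = (1/2)^(τ/t½) = (1/2)^(135/45) ≈ 0.1250.
C₀ = D/Vd = 144/8 ≈ 18.000 μg/mL.
Before the 4th dose, 3 doses have been given. Superposition: Cmin = C₀·(f + f² + … + f^3).
≈ 18.000 × (0.1250 + 0.0156 + 0.0020) ≈ 18.000 × 0.1426 ≈ 2.567 μg/mL.

2.6 μg/mL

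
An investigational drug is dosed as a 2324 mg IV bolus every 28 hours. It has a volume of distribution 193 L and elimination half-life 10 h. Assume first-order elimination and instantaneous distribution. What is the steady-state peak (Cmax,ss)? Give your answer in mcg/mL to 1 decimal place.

τ/t½ = 28/10 ≈ 2.8, so fraction remaining f = (1/2)^(28/10) ≈ 0.1436.
At steady state, accumulation factor R = 1/(1 − e^(−kτ)) ≈ 1.1677.
Single-dose peak C₀ = D/Vd = 2324/193 ≈ 12.041 mcg/mL.
Cmax,ss = C₀/(1 − f) ≈ 12.041/0.8564 ≈ 14.060 mcg/mL.

14.1 mcg/mL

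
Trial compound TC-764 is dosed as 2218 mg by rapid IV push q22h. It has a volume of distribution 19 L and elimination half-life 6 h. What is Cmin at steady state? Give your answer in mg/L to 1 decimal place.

k = ln2/t½ = ln2/6 ≈ 0.115525 h⁻¹; fraction remaining f = e^(−kτ) = e^(−0.115525×22) ≈ 0.0787.
Single-dose peak C₀ = D/Vd = 2218/19 ≈ 116.737 mg/L.
Steady-state trough Cmin,ss = C₀·f/(1−f) ≈ 116.737 × 0.0787/0.9213 ≈ 9.972 mg/L.

10.0 mg/L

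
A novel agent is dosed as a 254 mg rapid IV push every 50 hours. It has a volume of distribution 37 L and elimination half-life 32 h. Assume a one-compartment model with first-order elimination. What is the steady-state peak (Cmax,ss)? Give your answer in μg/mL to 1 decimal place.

10.4 μg/mL

k = ln2/t½ = ln2/32 ≈ 0.021661 h⁻¹; fraction remaining f = e^(−kτ) = e^(−0.021661×50) ≈ 0.3386.
At steady state, accumulation factor R = 1/(1 − e^(−kτ)) ≈ 1.5119.
Each bolus raises the concentration by D/Vd = 254/37 ≈ 6.865 μg/mL.
Cmax,ss = C₀/(1 − f) ≈ 6.865/0.6614 ≈ 10.379 μg/mL.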